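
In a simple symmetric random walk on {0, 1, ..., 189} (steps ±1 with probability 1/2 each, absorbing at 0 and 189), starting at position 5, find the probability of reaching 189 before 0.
P(hit 189 before 0) = 5/189

Let u_k = P(hit 189 before 0 | start at k). Then u_0 = 0, u_189 = 1, and u_k = u_{k-1}/2 + u_{k+1}/2 for 1 ≤ k ≤ 188. This harmonic recurrence is solved by u_k = k/189, giving u_5 = 5/189.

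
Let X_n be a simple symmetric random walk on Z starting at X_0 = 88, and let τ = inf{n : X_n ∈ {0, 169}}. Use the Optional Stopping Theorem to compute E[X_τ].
E[X_τ] = 88

X_n is a martingale and τ is a bounded-mean stopping time (indeed τ is finite a.s. with bounded expectation since the walk is in a bounded region). By the OST, E[X_τ] = E[X_0] = 88. Equivalently: E[X_τ] = 169 · P(hit 169 first) + 0 · P(hit 0 first) = 169 · (88/169) = 88.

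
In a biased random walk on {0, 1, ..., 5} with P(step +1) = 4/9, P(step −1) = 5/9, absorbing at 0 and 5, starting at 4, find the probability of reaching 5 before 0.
P(hit 5 before 0) = (1 − (5/4)^4) / (1 − (5/4)^5) = 1476/2101

Let u_k denote P(reach 5 before 0 | start at k). Boundary: u_0 = 0, u_5 = 1. Recurrence: u_k = 4/9·u_{k+1} + 5/9·u_{k-1} for 1 ≤ k ≤ 4. Try u_k = A + B·r^k with r = q/p = (5/9)/(4/9) = 5/4. Substitution satisfies the recurrence; boundary conditions give:
  u_k = (1 − r^k) / (1 − r^N) = (1 − (5/4)^4) / (1 − (5/4)^5) = 1476/2101.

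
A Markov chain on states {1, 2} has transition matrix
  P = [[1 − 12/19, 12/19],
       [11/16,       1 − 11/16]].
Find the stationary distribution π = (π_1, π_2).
π_1 = 209/401, π_2 = 192/401

Solve πP = π with π_1 + π_2 = 1. From πP = π: π_1 · (1 − 12/19) + π_2 · 11/16 = π_1 ⇒ π_2 · 11/16 = π_1 · 12/19 ⇒ π_2/π_1 = (12/19)/(11/16) = 192/209. Together with π_1 + π_2 = 1:
  π_1 = (11/16)/(12/19 + 11/16) = (11/16)/(401/304) = 209/401,
  π_2 = (12/19)/(12/19 + 11/16) = (12/19)/(401/304) = 192/401.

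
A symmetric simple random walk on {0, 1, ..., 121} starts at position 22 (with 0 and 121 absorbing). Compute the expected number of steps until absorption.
E[τ | X_0 = 22] = 2178

Let v_k = E[τ | X_0 = k]. Boundary: v_0 = v_121 = 0. Recurrence: v_k = 1 + (v_{k-1} + v_{k+1})/2 for 1 ≤ k ≤ 120. The particular solution to v_k − (v_{k-1} + v_{k+1})/2 = 1 is v_k = −k^2. Adding homogeneous solution A + B k and matching boundaries gives v_k = k (121 − k). Substituting k = 22: v_22 = 22 · 99 = 2178.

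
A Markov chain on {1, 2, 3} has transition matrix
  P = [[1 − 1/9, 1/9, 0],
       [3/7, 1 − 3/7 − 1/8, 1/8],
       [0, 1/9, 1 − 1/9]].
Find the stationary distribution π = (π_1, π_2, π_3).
π = (216/335, 56/335, 63/335)

This is a birth-death chain on three states, which satisfies detailed balance: π_1 · P_{12} = π_2 · P_{21} and π_2 · P_{23} = π_3 · P_{32}.
From π_1 · 1/9 = π_2 · 3/7: π_2/π_1 = (1/9)/(3/7) = 7/27.
From π_2 · 1/8 = π_3 · 1/9: π_3/π_2 = (1/8)/(1/9) = 9/8.
Take π_1 proportional to 1; then unnormalized π = (1, 7/27, 7/24). Normalize by dividing by the sum 335/216:
  π = (216/335, 56/335, 63/335).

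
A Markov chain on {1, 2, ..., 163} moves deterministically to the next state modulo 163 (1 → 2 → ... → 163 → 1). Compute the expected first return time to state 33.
E[T_33 | X_0 = 33] = 163

The chain cycles deterministically, so starting at state 33 it returns in exactly 163 steps. Equivalently, the stationary distribution is uniform π_j = 1/163 for every state j, so by Kac's formula E[T_33] = 1/π_33 = 163.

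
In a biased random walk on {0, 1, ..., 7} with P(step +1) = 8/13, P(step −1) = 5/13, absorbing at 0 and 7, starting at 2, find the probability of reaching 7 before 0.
P(hit 7 before 0) = (1 − (5/8)^2) / (1 − (5/8)^7) = 425984/673009

Let u_k denote P(reach 7 before 0 | start at k). Boundary: u_0 = 0, u_7 = 1. Recurrence: u_k = 8/13·u_{k+1} + 5/13·u_{k-1} for 1 ≤ k ≤ 6. Try u_k = A + B·r^k with r = q/p = (5/13)/(8/13) = 5/8. Substitution satisfies the recurrence; boundary conditions give:
  u_k = (1 − r^k) / (1 − r^N) = (1 − (5/8)^2) / (1 − (5/8)^7) = 425984/673009.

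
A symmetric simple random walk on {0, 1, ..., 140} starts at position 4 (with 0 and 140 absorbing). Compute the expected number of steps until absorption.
E[τ | X_0 = 4] = 544

Let v_k = E[τ | X_0 = k]. Boundary: v_0 = v_140 = 0. Recurrence: v_k = 1 + (v_{k-1} + v_{k+1})/2 for 1 ≤ k ≤ 139. The particular solution to v_k − (v_{k-1} + v_{k+1})/2 = 1 is v_k = −k^2. Adding homogeneous solution A + B k and matching boundaries gives v_k = k (140 − k). Substituting k = 4: v_4 = 4 · 136 = 544.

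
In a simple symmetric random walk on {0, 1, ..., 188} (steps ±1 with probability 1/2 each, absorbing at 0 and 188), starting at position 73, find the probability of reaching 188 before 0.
P(hit 188 before 0) = 73/188

Let u_k = P(hit 188 before 0 | start at k). Then u_0 = 0, u_188 = 1, and u_k = u_{k-1}/2 + u_{k+1}/2 for 1 ≤ k ≤ 187. This harmonic recurrence is solved by u_k = k/188, giving u_73 = 73/188.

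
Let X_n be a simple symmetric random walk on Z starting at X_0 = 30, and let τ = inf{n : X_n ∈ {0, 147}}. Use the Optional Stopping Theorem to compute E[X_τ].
E[X_τ] = 30

X_n is a martingale and τ is a bounded-mean stopping time (indeed τ is finite a.s. with bounded expectation since the walk is in a bounded region). By the OST, E[X_τ] = E[X_0] = 30. Equivalently: E[X_τ] = 147 · P(hit 147 first) + 0 · P(hit 0 first) = 147 · (30/147) = 30.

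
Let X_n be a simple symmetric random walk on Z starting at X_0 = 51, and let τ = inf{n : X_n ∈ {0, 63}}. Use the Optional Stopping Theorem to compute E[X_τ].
E[X_τ] = 51

X_n is a martingale and τ is a bounded-mean stopping time (indeed τ is finite a.s. with bounded expectation since the walk is in a bounded region). By the OST, E[X_τ] = E[X_0] = 51. Equivalently: E[X_τ] = 63 · P(hit 63 first) + 0 · P(hit 0 first) = 63 · (51/63) = 51.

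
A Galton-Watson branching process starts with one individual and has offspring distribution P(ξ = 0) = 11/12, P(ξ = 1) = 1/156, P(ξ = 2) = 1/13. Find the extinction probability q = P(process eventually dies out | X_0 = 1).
q = 1

Mean offspring μ = 0·11/12 + 1·1/156 + 2·1/13 = 25/156 ≤ 1. For μ ≤ 1 with offspring not concentrated at 1, the Galton-Watson process goes extinct almost surely, so q = 1.
(Algebraic check: The pgf is f(s) = 11/12 + 1/156·s + 1/13·s². The extinction probability q is the smallest fixed point of f in [0, 1]. Setting s = f(s):
  1/13·s² + (1/156 − 1)·s + 11/12 = 0
  1/13·s² − (11/12 + 1/13)·s + 11/12 = 0
which factors as (s − 1)·(1/13·s − 11/12) = 0, giving roots s = 1 and s = (11/12)/(1/13) = 143/12. Since 143/12 ≥ 1, the smallest root in [0, 1] is s = 1.)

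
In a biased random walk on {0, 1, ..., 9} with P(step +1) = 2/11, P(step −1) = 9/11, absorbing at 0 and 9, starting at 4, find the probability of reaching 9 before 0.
P(hit 9 before 0) = (1 − (9/2)^4) / (1 − (9/2)^9) = 29920/55345711

Let u_k denote P(reach 9 before 0 | start at k). Boundary: u_0 = 0, u_9 = 1. Recurrence: u_k = 2/11·u_{k+1} + 9/11·u_{k-1} for 1 ≤ k ≤ 8. Try u_k = A + B·r^k with r = q/p = (9/11)/(2/11) = 9/2. Substitution satisfies the recurrence; boundary conditions give:
  u_k = (1 − r^k) / (1 − r^N) = (1 − (9/2)^4) / (1 − (9/2)^9) = 29920/55345711.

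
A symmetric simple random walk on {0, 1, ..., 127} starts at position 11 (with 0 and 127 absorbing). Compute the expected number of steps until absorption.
E[τ | X_0 = 11] = 1276

Let v_k = E[τ | X_0 = k]. Boundary: v_0 = v_127 = 0. Recurrence: v_k = 1 + (v_{k-1} + v_{k+1})/2 for 1 ≤ k ≤ 126. The particular solution to v_k − (v_{k-1} + v_{k+1})/2 = 1 is v_k = −k^2. Adding homogeneous solution A + B k and matching boundaries gives v_k = k (127 − k). Substituting k = 11: v_11 = 11 · 116 = 1276.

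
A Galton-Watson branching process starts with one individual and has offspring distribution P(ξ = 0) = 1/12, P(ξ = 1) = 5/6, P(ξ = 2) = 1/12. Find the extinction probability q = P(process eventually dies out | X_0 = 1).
q = 1

Mean offspring μ = 0·1/12 + 1·5/6 + 2·1/12 = 1 ≤ 1. For μ ≤ 1 with offspring not concentrated at 1, the Galton-Watson process goes extinct almost surely, so q = 1.
(Algebraic check: The pgf is f(s) = 1/12 + 5/6·s + 1/12·s². The extinction probability q is the smallest fixed point of f in [0, 1]. Setting s = f(s):
  1/12·s² + (5/6 − 1)·s + 1/12 = 0
  1/12·s² − (1/12 + 1/12)·s + 1/12 = 0
which factors as (s − 1)·(1/12·s − 1/12) = 0, giving roots s = 1 and s = (1/12)/(1/12) = 1. Since 1 ≥ 1, the smallest root in [0, 1] is s = 1.)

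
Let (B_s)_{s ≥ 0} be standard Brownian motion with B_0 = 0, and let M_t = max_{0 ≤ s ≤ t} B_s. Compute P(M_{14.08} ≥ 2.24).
P(M_{14.08} ≥ 2.24) = 2·P(B_{14.08} ≥ 2.24) = 2(1 − Φ(2.24/√14.08)) ≈ 0.5505

By the reflection principle for Brownian motion, P(M_t ≥ a) = 2 · P(B_t ≥ a) for a ≥ 0. Since B_t ~ N(0, t), P(B_t ≥ 2.24) = 1 − Φ(2.24/√t) = 1 − Φ(2.24/√14.08) = 1 − Φ(0.5970). So
  P(M_{14.08} ≥ 2.24) = 2(1 − Φ(0.5970)) ≈ 0.5505.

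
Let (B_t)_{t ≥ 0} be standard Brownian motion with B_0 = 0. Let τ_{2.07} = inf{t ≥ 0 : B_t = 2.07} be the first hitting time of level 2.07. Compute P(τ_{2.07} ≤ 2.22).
P(τ_{2.07} ≤ 2.22) = 2(1 − Φ(2.07/√2.22)) = 2(1 − Φ(1.3893)) ≈ 0.1647

By the reflection principle for standard BM, P(τ_b ≤ t) = 2 · P(B_t ≥ b). Since B_t ~ N(0, t), P(B_t ≥ 2.07) = 1 − Φ(2.07/√t) = 1 − Φ(2.07/√2.22) = 1 − Φ(1.3893) ≈ 0.08237. Doubling: P(τ_{2.07} ≤ 2.22) ≈ 2 · 0.08237 = 0.16474 ≈ 0.1647.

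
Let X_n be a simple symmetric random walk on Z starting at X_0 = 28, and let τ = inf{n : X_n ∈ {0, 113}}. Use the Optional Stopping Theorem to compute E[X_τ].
E[X_τ] = 28

X_n is a martingale and τ is a bounded-mean stopping time (indeed τ is finite a.s. with bounded expectation since the walk is in a bounded region). By the OST, E[X_τ] = E[X_0] = 28. Equivalently: E[X_τ] = 113 · P(hit 113 first) + 0 · P(hit 0 first) = 113 · (28/113) = 28.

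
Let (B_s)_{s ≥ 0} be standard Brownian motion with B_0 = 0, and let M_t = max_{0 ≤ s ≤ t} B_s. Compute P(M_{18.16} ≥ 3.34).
P(M_{18.16} ≥ 3.34) = 2·P(B_{18.16} ≥ 3.34) = 2(1 − Φ(3.34/√18.16)) ≈ 0.4332

By the reflection principle for Brownian motion, P(M_t ≥ a) = 2 · P(B_t ≥ a) for a ≥ 0. Since B_t ~ N(0, t), P(B_t ≥ 3.34) = 1 − Φ(3.34/√t) = 1 − Φ(3.34/√18.16) = 1 − Φ(0.7838). So
  P(M_{18.16} ≥ 3.34) = 2(1 − Φ(0.7838)) ≈ 0.4332.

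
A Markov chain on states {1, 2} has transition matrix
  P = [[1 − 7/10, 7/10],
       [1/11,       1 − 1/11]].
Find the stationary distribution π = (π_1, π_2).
π_1 = 10/87, π_2 = 77/87

Solve πP = π with π_1 + π_2 = 1. From πP = π: π_1 · (1 − 7/10) + π_2 · 1/11 = π_1 ⇒ π_2 · 1/11 = π_1 · 7/10 ⇒ π_2/π_1 = (7/10)/(1/11) = 77/10. Together with π_1 + π_2 = 1:
  π_1 = (1/11)/(7/10 + 1/11) = (1/11)/(87/110) = 10/87,
  π_2 = (7/10)/(7/10 + 1/11) = (7/10)/(87/110) = 77/87.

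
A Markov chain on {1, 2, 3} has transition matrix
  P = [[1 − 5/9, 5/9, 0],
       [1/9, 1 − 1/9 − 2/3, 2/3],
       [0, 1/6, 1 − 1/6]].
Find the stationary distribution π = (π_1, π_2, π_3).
π = (1/26, 5/26, 10/13)

This is a birth-death chain on three states, which satisfies detailed balance: π_1 · P_{12} = π_2 · P_{21} and π_2 · P_{23} = π_3 · P_{32}.
From π_1 · 5/9 = π_2 · 1/9: π_2/π_1 = (5/9)/(1/9) = 5.
From π_2 · 2/3 = π_3 · 1/6: π_3/π_2 = (2/3)/(1/6) = 4.
Take π_1 proportional to 1; then unnormalized π = (1, 5, 20). Normalize by dividing by the sum 26:
  π = (1/26, 5/26, 10/13).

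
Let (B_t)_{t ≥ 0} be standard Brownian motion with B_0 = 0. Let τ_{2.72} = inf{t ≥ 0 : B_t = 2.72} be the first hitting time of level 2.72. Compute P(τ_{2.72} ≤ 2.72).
P(τ_{2.72} ≤ 2.72) = 2(1 − Φ(2.72/√2.72)) = 2(1 − Φ(1.6492)) ≈ 0.0991

By the reflection principle for standard BM, P(τ_b ≤ t) = 2 · P(B_t ≥ b). Since B_t ~ N(0, t), P(B_t ≥ 2.72) = 1 − Φ(2.72/√t) = 1 − Φ(2.72/√2.72) = 1 − Φ(1.6492) ≈ 0.04955. Doubling: P(τ_{2.72} ≤ 2.72) ≈ 2 · 0.04955 = 0.09910 ≈ 0.0991.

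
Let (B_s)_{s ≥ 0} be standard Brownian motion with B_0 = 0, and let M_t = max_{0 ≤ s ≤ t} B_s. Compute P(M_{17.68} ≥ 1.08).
P(M_{17.68} ≥ 1.08) = 2·P(B_{17.68} ≥ 1.08) = 2(1 − Φ(1.08/√17.68)) ≈ 0.7973

By the reflection principle for Brownian motion, P(M_t ≥ a) = 2 · P(B_t ≥ a) for a ≥ 0. Since B_t ~ N(0, t), P(B_t ≥ 1.08) = 1 − Φ(1.08/√t) = 1 − Φ(1.08/√17.68) = 1 − Φ(0.2569). So
  P(M_{17.68} ≥ 1.08) = 2(1 − Φ(0.2569)) ≈ 0.7973.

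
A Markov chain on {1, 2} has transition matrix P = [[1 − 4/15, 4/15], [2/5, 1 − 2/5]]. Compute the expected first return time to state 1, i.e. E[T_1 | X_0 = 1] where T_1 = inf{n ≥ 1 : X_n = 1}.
E[T_1 | X_0 = 1] = 1/π_1 = 5/3

For an irreducible recurrent Markov chain with stationary distribution π, E[T_i | X_0 = i] = 1/π_i (Kac's formula). Here π_1 = (2/5)/(4/15 + 2/5) = (2/5)/(2/3) = 3/5, so E[T_1 | X_0 = 1] = 1/π_1 = (4/15 + 2/5)/(2/5) = (2/3)/(2/5) = 5/3.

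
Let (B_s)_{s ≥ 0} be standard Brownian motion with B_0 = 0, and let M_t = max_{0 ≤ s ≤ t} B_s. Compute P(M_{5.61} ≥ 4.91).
P(M_{5.61} ≥ 4.91) = 2·P(B_{5.61} ≥ 4.91) = 2(1 − Φ(4.91/√5.61)) ≈ 0.0382

By the reflection principle for Brownian motion, P(M_t ≥ a) = 2 · P(B_t ≥ a) for a ≥ 0. Since B_t ~ N(0, t), P(B_t ≥ 4.91) = 1 − Φ(4.91/√t) = 1 − Φ(4.91/√5.61) = 1 − Φ(2.0730). So
  P(M_{5.61} ≥ 4.91) = 2(1 − Φ(2.0730)) ≈ 0.0382.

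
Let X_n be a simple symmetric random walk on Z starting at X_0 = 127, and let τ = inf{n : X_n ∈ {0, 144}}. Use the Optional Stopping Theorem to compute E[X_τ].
E[X_τ] = 127

X_n is a martingale and τ is a bounded-mean stopping time (indeed τ is finite a.s. with bounded expectation since the walk is in a bounded region). By the OST, E[X_τ] = E[X_0] = 127. Equivalently: E[X_τ] = 144 · P(hit 144 first) + 0 · P(hit 0 first) = 144 · (127/144) = 127.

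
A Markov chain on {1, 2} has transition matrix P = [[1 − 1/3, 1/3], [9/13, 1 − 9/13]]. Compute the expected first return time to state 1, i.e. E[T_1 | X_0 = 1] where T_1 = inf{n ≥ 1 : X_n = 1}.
E[T_1 | X_0 = 1] = 1/π_1 = 40/27

For an irreducible recurrent Markov chain with stationary distribution π, E[T_i | X_0 = i] = 1/π_i (Kac's formula). Here π_1 = (9/13)/(1/3 + 9/13) = (9/13)/(40/39) = 27/40, so E[T_1 | X_0 = 1] = 1/π_1 = (1/3 + 9/13)/(9/13) = (40/39)/(9/13) = 40/27.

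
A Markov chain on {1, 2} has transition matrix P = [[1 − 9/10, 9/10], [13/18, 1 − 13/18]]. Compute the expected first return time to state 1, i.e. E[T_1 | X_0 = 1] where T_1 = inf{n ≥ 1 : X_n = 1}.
E[T_1 | X_0 = 1] = 1/π_1 = 146/65

For an irreducible recurrent Markov chain with stationary distribution π, E[T_i | X_0 = i] = 1/π_i (Kac's formula). Here π_1 = (13/18)/(9/10 + 13/18) = (13/18)/(73/45) = 65/146, so E[T_1 | X_0 = 1] = 1/π_1 = (9/10 + 13/18)/(13/18) = (73/45)/(13/18) = 146/65.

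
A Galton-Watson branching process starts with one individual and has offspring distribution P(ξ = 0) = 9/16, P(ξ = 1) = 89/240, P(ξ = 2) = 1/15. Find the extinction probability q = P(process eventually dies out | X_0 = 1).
q = 1

Mean offspring μ = 0·9/16 + 1·89/240 + 2·1/15 = 121/240 ≤ 1. For μ ≤ 1 with offspring not concentrated at 1, the Galton-Watson process goes extinct almost surely, so q = 1.
(Algebraic check: The pgf is f(s) = 9/16 + 89/240·s + 1/15·s². The extinction probability q is the smallest fixed point of f in [0, 1]. Setting s = f(s):
  1/15·s² + (89/240 − 1)·s + 9/16 = 0
  1/15·s² − (9/16 + 1/15)·s + 9/16 = 0
which factors as (s − 1)·(1/15·s − 9/16) = 0, giving roots s = 1 and s = (9/16)/(1/15) = 135/16. Since 135/16 ≥ 1, the smallest root in [0, 1] is s = 1.)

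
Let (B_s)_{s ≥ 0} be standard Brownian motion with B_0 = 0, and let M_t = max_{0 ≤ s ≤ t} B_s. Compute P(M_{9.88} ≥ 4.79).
P(M_{9.88} ≥ 4.79) = 2·P(B_{9.88} ≥ 4.79) = 2(1 − Φ(4.79/√9.88)) ≈ 0.1275

By the reflection principle for Brownian motion, P(M_t ≥ a) = 2 · P(B_t ≥ a) for a ≥ 0. Since B_t ~ N(0, t), P(B_t ≥ 4.79) = 1 − Φ(4.79/√t) = 1 − Φ(4.79/√9.88) = 1 − Φ(1.5239). So
  P(M_{9.88} ≥ 4.79) = 2(1 − Φ(1.5239)) ≈ 0.1275.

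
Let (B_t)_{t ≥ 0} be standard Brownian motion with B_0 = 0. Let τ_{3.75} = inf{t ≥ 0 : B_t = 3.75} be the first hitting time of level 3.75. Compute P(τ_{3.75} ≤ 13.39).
P(τ_{3.75} ≤ 13.39) = 2(1 − Φ(3.75/√13.39)) = 2(1 − Φ(1.0248)) ≈ 0.3055

By the reflection principle for standard BM, P(τ_b ≤ t) = 2 · P(B_t ≥ b). Since B_t ~ N(0, t), P(B_t ≥ 3.75) = 1 − Φ(3.75/√t) = 1 − Φ(3.75/√13.39) = 1 − Φ(1.0248) ≈ 0.15273. Doubling: P(τ_{3.75} ≤ 13.39) ≈ 2 · 0.15273 = 0.30546 ≈ 0.3055.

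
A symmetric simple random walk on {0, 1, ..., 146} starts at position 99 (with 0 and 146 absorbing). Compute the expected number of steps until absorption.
E[τ | X_0 = 99] = 4653

Let v_k = E[τ | X_0 = k]. Boundary: v_0 = v_146 = 0. Recurrence: v_k = 1 + (v_{k-1} + v_{k+1})/2 for 1 ≤ k ≤ 145. The particular solution to v_k − (v_{k-1} + v_{k+1})/2 = 1 is v_k = −k^2. Adding homogeneous solution A + B k and matching boundaries gives v_k = k (146 − k). Substituting k = 99: v_99 = 99 · 47 = 4653.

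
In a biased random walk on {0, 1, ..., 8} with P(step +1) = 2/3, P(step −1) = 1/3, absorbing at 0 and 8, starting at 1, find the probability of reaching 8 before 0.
P(hit 8 before 0) = (1 − (1/2)^1) / (1 − (1/2)^8) = 128/255

Let u_k denote P(reach 8 before 0 | start at k). Boundary: u_0 = 0, u_8 = 1. Recurrence: u_k = 2/3·u_{k+1} + 1/3·u_{k-1} for 1 ≤ k ≤ 7. Try u_k = A + B·r^k with r = q/p = (1/3)/(2/3) = 1/2. Substitution satisfies the recurrence; boundary conditions give:
  u_k = (1 − r^k) / (1 − r^N) = (1 − (1/2)^1) / (1 − (1/2)^8) = 128/255.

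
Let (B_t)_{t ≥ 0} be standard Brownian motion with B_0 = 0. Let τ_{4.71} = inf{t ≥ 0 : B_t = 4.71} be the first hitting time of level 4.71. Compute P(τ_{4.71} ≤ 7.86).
P(τ_{4.71} ≤ 7.86) = 2(1 − Φ(4.71/√7.86)) = 2(1 − Φ(1.6800)) ≈ 0.0930

By the reflection principle for standard BM, P(τ_b ≤ t) = 2 · P(B_t ≥ b). Since B_t ~ N(0, t), P(B_t ≥ 4.71) = 1 − Φ(4.71/√t) = 1 − Φ(4.71/√7.86) = 1 − Φ(1.6800) ≈ 0.04648. Doubling: P(τ_{4.71} ≤ 7.86) ≈ 2 · 0.04648 = 0.09296 ≈ 0.0930.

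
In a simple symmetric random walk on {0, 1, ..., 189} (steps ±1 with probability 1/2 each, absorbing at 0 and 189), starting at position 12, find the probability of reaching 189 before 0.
P(hit 189 before 0) = 12/189 = 4/63

Let u_k = P(hit 189 before 0 | start at k). Then u_0 = 0, u_189 = 1, and u_k = u_{k-1}/2 + u_{k+1}/2 for 1 ≤ k ≤ 188. This harmonic recurrence is solved by u_k = k/189, giving u_12 = 12/189 = 4/63.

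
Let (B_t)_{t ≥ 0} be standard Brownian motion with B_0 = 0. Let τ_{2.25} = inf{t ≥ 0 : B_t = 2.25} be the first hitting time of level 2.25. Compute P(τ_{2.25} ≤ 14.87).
P(τ_{2.25} ≤ 14.87) = 2(1 − Φ(2.25/√14.87)) = 2(1 − Φ(0.5835)) ≈ 0.5596

By the reflection principle for standard BM, P(τ_b ≤ t) = 2 · P(B_t ≥ b). Since B_t ~ N(0, t), P(B_t ≥ 2.25) = 1 − Φ(2.25/√t) = 1 − Φ(2.25/√14.87) = 1 − Φ(0.5835) ≈ 0.27978. Doubling: P(τ_{2.25} ≤ 14.87) ≈ 2 · 0.27978 = 0.55956 ≈ 0.5596.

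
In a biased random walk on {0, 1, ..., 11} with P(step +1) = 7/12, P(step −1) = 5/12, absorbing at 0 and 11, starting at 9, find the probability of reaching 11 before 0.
P(hit 11 before 0) = (1 − (5/7)^9) / (1 − (5/7)^11) = 940811809/964249309

Let u_k denote P(reach 11 before 0 | start at k). Boundary: u_0 = 0, u_11 = 1. Recurrence: u_k = 7/12·u_{k+1} + 5/12·u_{k-1} for 1 ≤ k ≤ 10. Try u_k = A + B·r^k with r = q/p = (5/12)/(7/12) = 5/7. Substitution satisfies the recurrence; boundary conditions give:
  u_k = (1 − r^k) / (1 − r^N) = (1 − (5/7)^9) / (1 − (5/7)^11) = 940811809/964249309.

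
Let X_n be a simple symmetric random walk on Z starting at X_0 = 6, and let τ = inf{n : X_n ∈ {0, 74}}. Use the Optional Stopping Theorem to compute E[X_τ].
E[X_τ] = 6

X_n is a martingale and τ is a bounded-mean stopping time (indeed τ is finite a.s. with bounded expectation since the walk is in a bounded region). By the OST, E[X_τ] = E[X_0] = 6. Equivalently: E[X_τ] = 74 · P(hit 74 first) + 0 · P(hit 0 first) = 74 · (6/74) = 6.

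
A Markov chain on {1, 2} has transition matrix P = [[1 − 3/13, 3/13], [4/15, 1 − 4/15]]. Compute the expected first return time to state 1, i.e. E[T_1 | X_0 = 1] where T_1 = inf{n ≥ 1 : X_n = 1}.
E[T_1 | X_0 = 1] = 1/π_1 = 97/52

For an irreducible recurrent Markov chain with stationary distribution π, E[T_i | X_0 = i] = 1/π_i (Kac's formula). Here π_1 = (4/15)/(3/13 + 4/15) = (4/15)/(97/195) = 52/97, so E[T_1 | X_0 = 1] = 1/π_1 = (3/13 + 4/15)/(4/15) = (97/195)/(4/15) = 97/52.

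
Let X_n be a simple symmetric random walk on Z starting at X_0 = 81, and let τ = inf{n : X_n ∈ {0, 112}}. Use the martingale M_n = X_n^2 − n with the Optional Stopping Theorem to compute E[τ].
E[τ] = 2511

M_n = X_n^2 − n is a martingale (since E[X_{n+1}^2 | F_n] = X_n^2 + 1). By OST (τ has finite mean in a bounded region), E[M_τ] = E[M_0] = X_0^2 − 0 = 81^2 = 6561. Also E[M_τ] = E[X_τ^2] − E[τ]. The walk exits at 0 or 112, with P(hit 112 first) = 81/112, so E[X_τ^2] = 112^2 · 81/112 + 0 = 9072. Thus E[τ] = E[X_τ^2] − E[M_τ] = 9072 − 6561 = 2511 = 81(112 − 81) = 2511.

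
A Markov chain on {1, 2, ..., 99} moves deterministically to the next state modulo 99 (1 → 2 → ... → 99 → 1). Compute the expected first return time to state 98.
E[T_98 | X_0 = 98] = 99

The chain cycles deterministically, so starting at state 98 it returns in exactly 99 steps. Equivalently, the stationary distribution is uniform π_j = 1/99 for every state j, so by Kac's formula E[T_98] = 1/π_98 = 99.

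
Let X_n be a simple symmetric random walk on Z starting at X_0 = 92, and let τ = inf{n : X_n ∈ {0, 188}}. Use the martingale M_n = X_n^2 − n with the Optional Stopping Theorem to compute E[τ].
E[τ] = 8832

M_n = X_n^2 − n is a martingale (since E[X_{n+1}^2 | F_n] = X_n^2 + 1). By OST (τ has finite mean in a bounded region), E[M_τ] = E[M_0] = X_0^2 − 0 = 92^2 = 8464. Also E[M_τ] = E[X_τ^2] − E[τ]. The walk exits at 0 or 188, with P(hit 188 first) = 92/188, so E[X_τ^2] = 188^2 · 92/188 + 0 = 17296. Thus E[τ] = E[X_τ^2] − E[M_τ] = 17296 − 8464 = 8832 = 92(188 − 92) = 8832.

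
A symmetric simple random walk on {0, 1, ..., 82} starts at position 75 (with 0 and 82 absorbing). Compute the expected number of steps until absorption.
E[τ | X_0 = 75] = 525

Let v_k = E[τ | X_0 = k]. Boundary: v_0 = v_82 = 0. Recurrence: v_k = 1 + (v_{k-1} + v_{k+1})/2 for 1 ≤ k ≤ 81. The particular solution to v_k − (v_{k-1} + v_{k+1})/2 = 1 is v_k = −k^2. Adding homogeneous solution A + B k and matching boundaries gives v_k = k (82 − k). Substituting k = 75: v_75 = 75 · 7 = 525.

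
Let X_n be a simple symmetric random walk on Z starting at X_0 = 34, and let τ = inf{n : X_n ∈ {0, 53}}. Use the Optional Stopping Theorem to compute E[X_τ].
E[X_τ] = 34

X_n is a martingale and τ is a bounded-mean stopping time (indeed τ is finite a.s. with bounded expectation since the walk is in a bounded region). By the OST, E[X_τ] = E[X_0] = 34. Equivalently: E[X_τ] = 53 · P(hit 53 first) + 0 · P(hit 0 first) = 53 · (34/53) = 34.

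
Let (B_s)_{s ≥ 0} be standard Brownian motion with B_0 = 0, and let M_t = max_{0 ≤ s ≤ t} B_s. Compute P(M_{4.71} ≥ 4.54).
P(M_{4.71} ≥ 4.54) = 2·P(B_{4.71} ≥ 4.54) = 2(1 − Φ(4.54/√4.71)) ≈ 0.0364

By the reflection principle for Brownian motion, P(M_t ≥ a) = 2 · P(B_t ≥ a) for a ≥ 0. Since B_t ~ N(0, t), P(B_t ≥ 4.54) = 1 − Φ(4.54/√t) = 1 − Φ(4.54/√4.71) = 1 − Φ(2.0919). So
  P(M_{4.71} ≥ 4.54) = 2(1 − Φ(2.0919)) ≈ 0.0364.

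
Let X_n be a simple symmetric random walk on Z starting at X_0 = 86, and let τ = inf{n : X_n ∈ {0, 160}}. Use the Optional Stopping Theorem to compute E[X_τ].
E[X_τ] = 86

X_n is a martingale and τ is a bounded-mean stopping time (indeed τ is finite a.s. with bounded expectation since the walk is in a bounded region). By the OST, E[X_τ] = E[X_0] = 86. Equivalently: E[X_τ] = 160 · P(hit 160 first) + 0 · P(hit 0 first) = 160 · (86/160) = 86.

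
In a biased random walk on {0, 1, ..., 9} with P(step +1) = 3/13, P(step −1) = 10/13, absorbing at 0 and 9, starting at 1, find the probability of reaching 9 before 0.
P(hit 9 before 0) = (1 − (10/3)^1) / (1 − (10/3)^9) = 6561/142854331

Let u_k denote P(reach 9 before 0 | start at k). Boundary: u_0 = 0, u_9 = 1. Recurrence: u_k = 3/13·u_{k+1} + 10/13·u_{k-1} for 1 ≤ k ≤ 8. Try u_k = A + B·r^k with r = q/p = (10/13)/(3/13) = 10/3. Substitution satisfies the recurrence; boundary conditions give:
  u_k = (1 − r^k) / (1 − r^N) = (1 − (10/3)^1) / (1 − (10/3)^9) = 6561/142854331.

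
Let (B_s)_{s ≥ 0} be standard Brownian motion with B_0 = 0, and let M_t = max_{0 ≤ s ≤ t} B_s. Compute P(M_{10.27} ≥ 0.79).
P(M_{10.27} ≥ 0.79) = 2·P(B_{10.27} ≥ 0.79) = 2(1 − Φ(0.79/√10.27)) ≈ 0.8053

By the reflection principle for Brownian motion, P(M_t ≥ a) = 2 · P(B_t ≥ a) for a ≥ 0. Since B_t ~ N(0, t), P(B_t ≥ 0.79) = 1 − Φ(0.79/√t) = 1 − Φ(0.79/√10.27) = 1 − Φ(0.2465). So
  P(M_{10.27} ≥ 0.79) = 2(1 − Φ(0.2465)) ≈ 0.8053.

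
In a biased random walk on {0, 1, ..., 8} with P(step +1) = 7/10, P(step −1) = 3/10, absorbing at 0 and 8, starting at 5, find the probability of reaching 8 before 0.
P(hit 8 before 0) = (1 − (3/7)^5) / (1 − (3/7)^8) = 1420363/1439560

Let u_k denote P(reach 8 before 0 | start at k). Boundary: u_0 = 0, u_8 = 1. Recurrence: u_k = 7/10·u_{k+1} + 3/10·u_{k-1} for 1 ≤ k ≤ 7. Try u_k = A + B·r^k with r = q/p = (3/10)/(7/10) = 3/7. Substitution satisfies the recurrence; boundary conditions give:
  u_k = (1 − r^k) / (1 − r^N) = (1 − (3/7)^5) / (1 − (3/7)^8) = 1420363/1439560.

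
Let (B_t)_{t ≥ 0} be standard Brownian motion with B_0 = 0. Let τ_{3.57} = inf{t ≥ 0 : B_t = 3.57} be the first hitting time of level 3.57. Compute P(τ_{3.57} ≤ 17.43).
P(τ_{3.57} ≤ 17.43) = 2(1 − Φ(3.57/√17.43)) = 2(1 − Φ(0.8551)) ≈ 0.3925

By the reflection principle for standard BM, P(τ_b ≤ t) = 2 · P(B_t ≥ b). Since B_t ~ N(0, t), P(B_t ≥ 3.57) = 1 − Φ(3.57/√t) = 1 − Φ(3.57/√17.43) = 1 − Φ(0.8551) ≈ 0.19625. Doubling: P(τ_{3.57} ≤ 17.43) ≈ 2 · 0.19625 = 0.39250 ≈ 0.3925.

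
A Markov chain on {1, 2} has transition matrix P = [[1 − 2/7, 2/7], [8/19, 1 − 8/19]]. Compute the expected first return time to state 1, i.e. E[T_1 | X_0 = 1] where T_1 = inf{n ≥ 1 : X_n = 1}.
E[T_1 | X_0 = 1] = 1/π_1 = 47/28

For an irreducible recurrent Markov chain with stationary distribution π, E[T_i | X_0 = i] = 1/π_i (Kac's formula). Here π_1 = (8/19)/(2/7 + 8/19) = (8/19)/(94/133) = 28/47, so E[T_1 | X_0 = 1] = 1/π_1 = (2/7 + 8/19)/(8/19) = (94/133)/(8/19) = 47/28.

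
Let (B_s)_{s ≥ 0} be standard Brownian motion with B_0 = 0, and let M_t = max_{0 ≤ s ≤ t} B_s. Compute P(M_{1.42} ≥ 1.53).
P(M_{1.42} ≥ 1.53) = 2·P(B_{1.42} ≥ 1.53) = 2(1 − Φ(1.53/√1.42)) ≈ 0.1992

By the reflection principle for Brownian motion, P(M_t ≥ a) = 2 · P(B_t ≥ a) for a ≥ 0. Since B_t ~ N(0, t), P(B_t ≥ 1.53) = 1 − Φ(1.53/√t) = 1 − Φ(1.53/√1.42) = 1 − Φ(1.2839). So
  P(M_{1.42} ≥ 1.53) = 2(1 − Φ(1.2839)) ≈ 0.1992.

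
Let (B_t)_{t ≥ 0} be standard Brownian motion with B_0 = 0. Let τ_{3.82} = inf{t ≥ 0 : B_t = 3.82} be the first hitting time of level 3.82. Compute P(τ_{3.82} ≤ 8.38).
P(τ_{3.82} ≤ 8.38) = 2(1 − Φ(3.82/√8.38)) = 2(1 − Φ(1.3196)) ≈ 0.1870

By the reflection principle for standard BM, P(τ_b ≤ t) = 2 · P(B_t ≥ b). Since B_t ~ N(0, t), P(B_t ≥ 3.82) = 1 − Φ(3.82/√t) = 1 − Φ(3.82/√8.38) = 1 − Φ(1.3196) ≈ 0.09348. Doubling: P(τ_{3.82} ≤ 8.38) ≈ 2 · 0.09348 = 0.18696 ≈ 0.1870.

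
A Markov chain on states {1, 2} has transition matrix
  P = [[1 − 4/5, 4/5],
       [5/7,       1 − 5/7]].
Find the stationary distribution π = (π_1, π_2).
π_1 = 25/53, π_2 = 28/53

Solve πP = π with π_1 + π_2 = 1. From πP = π: π_1 · (1 − 4/5) + π_2 · 5/7 = π_1 ⇒ π_2 · 5/7 = π_1 · 4/5 ⇒ π_2/π_1 = (4/5)/(5/7) = 28/25. Together with π_1 + π_2 = 1:
  π_1 = (5/7)/(4/5 + 5/7) = (5/7)/(53/35) = 25/53,
  π_2 = (4/5)/(4/5 + 5/7) = (4/5)/(53/35) = 28/53.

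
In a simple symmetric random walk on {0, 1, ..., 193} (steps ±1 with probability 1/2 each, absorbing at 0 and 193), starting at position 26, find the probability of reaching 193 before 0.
P(hit 193 before 0) = 26/193

Let u_k = P(hit 193 before 0 | start at k). Then u_0 = 0, u_193 = 1, and u_k = u_{k-1}/2 + u_{k+1}/2 for 1 ≤ k ≤ 192. This harmonic recurrence is solved by u_k = k/193, giving u_26 = 26/193.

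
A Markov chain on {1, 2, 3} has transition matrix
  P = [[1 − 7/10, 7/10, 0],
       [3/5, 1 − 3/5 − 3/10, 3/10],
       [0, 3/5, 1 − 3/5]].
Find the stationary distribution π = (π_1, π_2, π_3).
π = (4/11, 14/33, 7/33)

This is a birth-death chain on three states, which satisfies detailed balance: π_1 · P_{12} = π_2 · P_{21} and π_2 · P_{23} = π_3 · P_{32}.
From π_1 · 7/10 = π_2 · 3/5: π_2/π_1 = (7/10)/(3/5) = 7/6.
From π_2 · 3/10 = π_3 · 3/5: π_3/π_2 = (3/10)/(3/5) = 1/2.
Take π_1 proportional to 1; then unnormalized π = (1, 7/6, 7/12). Normalize by dividing by the sum 11/4:
  π = (4/11, 14/33, 7/33).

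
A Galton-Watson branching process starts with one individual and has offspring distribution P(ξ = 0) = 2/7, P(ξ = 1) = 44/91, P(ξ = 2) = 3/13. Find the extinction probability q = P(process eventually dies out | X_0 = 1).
q = 1

Mean offspring μ = 0·2/7 + 1·44/91 + 2·3/13 = 86/91 ≤ 1. For μ ≤ 1 with offspring not concentrated at 1, the Galton-Watson process goes extinct almost surely, so q = 1.
(Algebraic check: The pgf is f(s) = 2/7 + 44/91·s + 3/13·s². The extinction probability q is the smallest fixed point of f in [0, 1]. Setting s = f(s):
  3/13·s² + (44/91 − 1)·s + 2/7 = 0
  3/13·s² − (2/7 + 3/13)·s + 2/7 = 0
which factors as (s − 1)·(3/13·s − 2/7) = 0, giving roots s = 1 and s = (2/7)/(3/13) = 26/21. Since 26/21 ≥ 1, the smallest root in [0, 1] is s = 1.)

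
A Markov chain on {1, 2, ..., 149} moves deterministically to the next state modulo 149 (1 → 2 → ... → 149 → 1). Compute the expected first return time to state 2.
E[T_2 | X_0 = 2] = 149

The chain cycles deterministically, so starting at state 2 it returns in exactly 149 steps. Equivalently, the stationary distribution is uniform π_j = 1/149 for every state j, so by Kac's formula E[T_2] = 1/π_2 = 149.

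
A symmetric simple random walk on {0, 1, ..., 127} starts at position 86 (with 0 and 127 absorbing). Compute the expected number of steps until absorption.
E[τ | X_0 = 86] = 3526

Let v_k = E[τ | X_0 = k]. Boundary: v_0 = v_127 = 0. Recurrence: v_k = 1 + (v_{k-1} + v_{k+1})/2 for 1 ≤ k ≤ 126. The particular solution to v_k − (v_{k-1} + v_{k+1})/2 = 1 is v_k = −k^2. Adding homogeneous solution A + B k and matching boundaries gives v_k = k (127 − k). Substituting k = 86: v_86 = 86 · 41 = 3526.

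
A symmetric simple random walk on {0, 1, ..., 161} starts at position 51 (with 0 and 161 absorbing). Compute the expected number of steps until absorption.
E[τ | X_0 = 51] = 5610

Let v_k = E[τ | X_0 = k]. Boundary: v_0 = v_161 = 0. Recurrence: v_k = 1 + (v_{k-1} + v_{k+1})/2 for 1 ≤ k ≤ 160. The particular solution to v_k − (v_{k-1} + v_{k+1})/2 = 1 is v_k = −k^2. Adding homogeneous solution A + B k and matching boundaries gives v_k = k (161 − k). Substituting k = 51: v_51 = 51 · 110 = 5610.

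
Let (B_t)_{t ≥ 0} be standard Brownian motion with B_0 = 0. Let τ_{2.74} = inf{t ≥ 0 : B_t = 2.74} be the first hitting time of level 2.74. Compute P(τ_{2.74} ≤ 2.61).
P(τ_{2.74} ≤ 2.61) = 2(1 − Φ(2.74/√2.61)) = 2(1 − Φ(1.6960)) ≈ 0.0899

By the reflection principle for standard BM, P(τ_b ≤ t) = 2 · P(B_t ≥ b). Since B_t ~ N(0, t), P(B_t ≥ 2.74) = 1 − Φ(2.74/√t) = 1 − Φ(2.74/√2.61) = 1 − Φ(1.6960) ≈ 0.04494. Doubling: P(τ_{2.74} ≤ 2.61) ≈ 2 · 0.04494 = 0.08988 ≈ 0.0899.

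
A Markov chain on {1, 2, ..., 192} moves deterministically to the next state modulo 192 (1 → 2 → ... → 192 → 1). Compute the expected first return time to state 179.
E[T_179 | X_0 = 179] = 192

The chain cycles deterministically, so starting at state 179 it returns in exactly 192 steps. Equivalently, the stationary distribution is uniform π_j = 1/192 for every state j, so by Kac's formula E[T_179] = 1/π_179 = 192.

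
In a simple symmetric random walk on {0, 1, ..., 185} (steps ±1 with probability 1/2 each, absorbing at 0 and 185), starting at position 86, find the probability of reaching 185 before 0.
P(hit 185 before 0) = 86/185

Let u_k = P(hit 185 before 0 | start at k). Then u_0 = 0, u_185 = 1, and u_k = u_{k-1}/2 + u_{k+1}/2 for 1 ≤ k ≤ 184. This harmonic recurrence is solved by u_k = k/185, giving u_86 = 86/185.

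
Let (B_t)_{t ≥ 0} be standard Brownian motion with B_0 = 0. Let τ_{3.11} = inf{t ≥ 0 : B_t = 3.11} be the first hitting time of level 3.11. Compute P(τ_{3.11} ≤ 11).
P(τ_{3.11} ≤ 11) = 2(1 − Φ(3.11/√11)) = 2(1 − Φ(0.9377)) ≈ 0.3484

By the reflection principle for standard BM, P(τ_b ≤ t) = 2 · P(B_t ≥ b). Since B_t ~ N(0, t), P(B_t ≥ 3.11) = 1 − Φ(3.11/√t) = 1 − Φ(3.11/√11) = 1 − Φ(0.9377) ≈ 0.17420. Doubling: P(τ_{3.11} ≤ 11) ≈ 2 · 0.17420 = 0.34840 ≈ 0.3484.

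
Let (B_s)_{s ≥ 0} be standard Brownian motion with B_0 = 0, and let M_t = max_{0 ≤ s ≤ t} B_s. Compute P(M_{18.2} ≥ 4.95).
P(M_{18.2} ≥ 4.95) = 2·P(B_{18.2} ≥ 4.95) = 2(1 − Φ(4.95/√18.2)) ≈ 0.2459

By the reflection principle for Brownian motion, P(M_t ≥ a) = 2 · P(B_t ≥ a) for a ≥ 0. Since B_t ~ N(0, t), P(B_t ≥ 4.95) = 1 − Φ(4.95/√t) = 1 − Φ(4.95/√18.2) = 1 − Φ(1.1603). So
  P(M_{18.2} ≥ 4.95) = 2(1 − Φ(1.1603)) ≈ 0.2459.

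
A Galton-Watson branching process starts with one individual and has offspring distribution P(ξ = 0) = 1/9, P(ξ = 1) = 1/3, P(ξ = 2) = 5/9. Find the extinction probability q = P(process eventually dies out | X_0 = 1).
q = 1/5

The pgf is f(s) = 1/9 + 1/3·s + 5/9·s². The extinction probability q is the smallest fixed point of f in [0, 1]. Setting s = f(s):
  5/9·s² + (1/3 − 1)·s + 1/9 = 0
  5/9·s² − (1/9 + 5/9)·s + 1/9 = 0
which factors as (s − 1)·(5/9·s − 1/9) = 0, giving roots s = 1 and s = (1/9)/(5/9) = 1/5.
Mean offspring μ = 1/3 + 2·5/9 = 13/9 > 1 (supercritical), so q < 1. The extinction probability is the smaller root: q = (1/9)/(5/9) = 1/5.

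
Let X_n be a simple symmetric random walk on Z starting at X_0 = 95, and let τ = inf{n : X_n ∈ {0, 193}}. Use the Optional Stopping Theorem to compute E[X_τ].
E[X_τ] = 95

X_n is a martingale and τ is a bounded-mean stopping time (indeed τ is finite a.s. with bounded expectation since the walk is in a bounded region). By the OST, E[X_τ] = E[X_0] = 95. Equivalently: E[X_τ] = 193 · P(hit 193 first) + 0 · P(hit 0 first) = 193 · (95/193) = 95.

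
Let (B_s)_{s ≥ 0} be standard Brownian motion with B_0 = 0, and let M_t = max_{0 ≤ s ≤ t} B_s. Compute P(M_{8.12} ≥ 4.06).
P(M_{8.12} ≥ 4.06) = 2·P(B_{8.12} ≥ 4.06) = 2(1 − Φ(4.06/√8.12)) ≈ 0.1542

By the reflection principle for Brownian motion, P(M_t ≥ a) = 2 · P(B_t ≥ a) for a ≥ 0. Since B_t ~ N(0, t), P(B_t ≥ 4.06) = 1 − Φ(4.06/√t) = 1 − Φ(4.06/√8.12) = 1 − Φ(1.4248). So
  P(M_{8.12} ≥ 4.06) = 2(1 − Φ(1.4248)) ≈ 0.1542.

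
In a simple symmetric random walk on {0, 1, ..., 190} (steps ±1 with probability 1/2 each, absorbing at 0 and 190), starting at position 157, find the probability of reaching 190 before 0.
P(hit 190 before 0) = 157/190

Let u_k = P(hit 190 before 0 | start at k). Then u_0 = 0, u_190 = 1, and u_k = u_{k-1}/2 + u_{k+1}/2 for 1 ≤ k ≤ 189. This harmonic recurrence is solved by u_k = k/190, giving u_157 = 157/190.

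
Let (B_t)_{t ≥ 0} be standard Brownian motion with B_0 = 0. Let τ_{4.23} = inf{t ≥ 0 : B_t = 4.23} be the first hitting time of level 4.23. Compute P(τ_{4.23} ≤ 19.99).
P(τ_{4.23} ≤ 19.99) = 2(1 − Φ(4.23/√19.99)) = 2(1 − Φ(0.9461)) ≈ 0.3441

By the reflection principle for standard BM, P(τ_b ≤ t) = 2 · P(B_t ≥ b). Since B_t ~ N(0, t), P(B_t ≥ 4.23) = 1 − Φ(4.23/√t) = 1 − Φ(4.23/√19.99) = 1 − Φ(0.9461) ≈ 0.17205. Doubling: P(τ_{4.23} ≤ 19.99) ≈ 2 · 0.17205 = 0.34410 ≈ 0.3441.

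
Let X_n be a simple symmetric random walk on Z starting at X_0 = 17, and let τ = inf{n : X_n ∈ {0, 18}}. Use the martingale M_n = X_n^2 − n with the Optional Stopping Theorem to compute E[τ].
E[τ] = 17

M_n = X_n^2 − n is a martingale (since E[X_{n+1}^2 | F_n] = X_n^2 + 1). By OST (τ has finite mean in a bounded region), E[M_τ] = E[M_0] = X_0^2 − 0 = 17^2 = 289. Also E[M_τ] = E[X_τ^2] − E[τ]. The walk exits at 0 or 18, with P(hit 18 first) = 17/18, so E[X_τ^2] = 18^2 · 17/18 + 0 = 306. Thus E[τ] = E[X_τ^2] − E[M_τ] = 306 − 289 = 17 = 17(18 − 17) = 17.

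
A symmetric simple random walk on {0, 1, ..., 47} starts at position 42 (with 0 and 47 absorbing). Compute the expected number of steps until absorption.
E[τ | X_0 = 42] = 210

Let v_k = E[τ | X_0 = k]. Boundary: v_0 = v_47 = 0. Recurrence: v_k = 1 + (v_{k-1} + v_{k+1})/2 for 1 ≤ k ≤ 46. The particular solution to v_k − (v_{k-1} + v_{k+1})/2 = 1 is v_k = −k^2. Adding homogeneous solution A + B k and matching boundaries gives v_k = k (47 − k). Substituting k = 42: v_42 = 42 · 5 = 210.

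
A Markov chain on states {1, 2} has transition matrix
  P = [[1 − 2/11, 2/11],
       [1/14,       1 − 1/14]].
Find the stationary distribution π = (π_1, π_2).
π_1 = 11/39, π_2 = 28/39

Solve πP = π with π_1 + π_2 = 1. From πP = π: π_1 · (1 − 2/11) + π_2 · 1/14 = π_1 ⇒ π_2 · 1/14 = π_1 · 2/11 ⇒ π_2/π_1 = (2/11)/(1/14) = 28/11. Together with π_1 + π_2 = 1:
  π_1 = (1/14)/(2/11 + 1/14) = (1/14)/(39/154) = 11/39,
  π_2 = (2/11)/(2/11 + 1/14) = (2/11)/(39/154) = 28/39.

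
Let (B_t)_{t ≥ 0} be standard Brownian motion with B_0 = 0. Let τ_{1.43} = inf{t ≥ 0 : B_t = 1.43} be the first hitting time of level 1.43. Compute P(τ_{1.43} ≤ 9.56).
P(τ_{1.43} ≤ 9.56) = 2(1 − Φ(1.43/√9.56)) = 2(1 − Φ(0.4625)) ≈ 0.6437

By the reflection principle for standard BM, P(τ_b ≤ t) = 2 · P(B_t ≥ b). Since B_t ~ N(0, t), P(B_t ≥ 1.43) = 1 − Φ(1.43/√t) = 1 − Φ(1.43/√9.56) = 1 − Φ(0.4625) ≈ 0.32186. Doubling: P(τ_{1.43} ≤ 9.56) ≈ 2 · 0.32186 = 0.64372 ≈ 0.6437.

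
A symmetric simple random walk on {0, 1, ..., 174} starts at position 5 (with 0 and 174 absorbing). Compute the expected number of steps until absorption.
E[τ | X_0 = 5] = 845

Let v_k = E[τ | X_0 = k]. Boundary: v_0 = v_174 = 0. Recurrence: v_k = 1 + (v_{k-1} + v_{k+1})/2 for 1 ≤ k ≤ 173. The particular solution to v_k − (v_{k-1} + v_{k+1})/2 = 1 is v_k = −k^2. Adding homogeneous solution A + B k and matching boundaries gives v_k = k (174 − k). Substituting k = 5: v_5 = 5 · 169 = 845.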